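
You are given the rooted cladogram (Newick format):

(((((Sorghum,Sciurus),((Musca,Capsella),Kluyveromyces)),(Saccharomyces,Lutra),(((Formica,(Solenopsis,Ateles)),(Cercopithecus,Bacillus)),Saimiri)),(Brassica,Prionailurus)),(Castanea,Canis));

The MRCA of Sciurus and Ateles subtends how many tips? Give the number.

The MRCA of Sciurus and Ateles is the node subtending (((Sorghum,Sciurus),((Musca,Capsella),Kluyveromyces)),(Saccharomyces,Lutra),(((Formica,(Solenopsis,Ateles)),(Cercopithecus,Bacillus)),Saimiri)).
That clade contains 13 terminal taxa: Ateles, Bacillus, Capsella, Cercopithecus, Formica, Kluyveromyces, Lutra, Musca, Saccharomyces, Saimiri, Sciurus, Solenopsis, Sorghum.

13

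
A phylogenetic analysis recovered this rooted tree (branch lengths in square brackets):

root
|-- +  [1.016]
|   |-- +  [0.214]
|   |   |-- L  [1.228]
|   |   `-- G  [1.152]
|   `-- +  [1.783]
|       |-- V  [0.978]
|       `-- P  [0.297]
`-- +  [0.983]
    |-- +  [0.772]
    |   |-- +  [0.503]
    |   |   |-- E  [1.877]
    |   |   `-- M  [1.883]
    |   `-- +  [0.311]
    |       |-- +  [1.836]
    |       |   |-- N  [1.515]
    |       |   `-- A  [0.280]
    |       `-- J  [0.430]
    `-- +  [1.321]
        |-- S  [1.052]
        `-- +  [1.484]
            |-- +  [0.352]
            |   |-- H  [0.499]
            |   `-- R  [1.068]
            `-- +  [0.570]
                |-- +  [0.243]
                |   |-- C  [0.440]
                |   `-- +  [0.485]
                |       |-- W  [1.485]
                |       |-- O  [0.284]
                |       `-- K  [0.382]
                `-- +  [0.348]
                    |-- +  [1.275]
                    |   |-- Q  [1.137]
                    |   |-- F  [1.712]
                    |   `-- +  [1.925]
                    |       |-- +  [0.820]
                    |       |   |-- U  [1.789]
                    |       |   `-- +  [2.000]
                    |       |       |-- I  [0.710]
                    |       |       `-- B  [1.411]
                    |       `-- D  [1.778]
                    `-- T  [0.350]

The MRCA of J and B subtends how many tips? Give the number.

The MRCA of J and B is the node subtending (((E,M),((N,A),J)),(S,((H,R),((C,(W,O,K)),((Q,F,((U,(I,B)),D)),T))))).
That clade contains 19 terminal taxa: A, B, C, D, E, F, H, I, J, K, M, N, O, Q, R, S, T, U, W.

19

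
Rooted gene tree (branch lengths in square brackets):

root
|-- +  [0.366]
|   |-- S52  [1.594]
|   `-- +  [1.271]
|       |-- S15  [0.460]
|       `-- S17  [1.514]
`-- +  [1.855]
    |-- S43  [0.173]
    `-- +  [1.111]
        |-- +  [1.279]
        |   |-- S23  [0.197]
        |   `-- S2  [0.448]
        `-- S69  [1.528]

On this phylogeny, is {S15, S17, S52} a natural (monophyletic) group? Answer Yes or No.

Yes

The most recent common ancestor of these taxa subtends (S52,(S15,S17)).
That clade has exactly 3 tips — every listed taxon and nothing else — so the group is monophyletic.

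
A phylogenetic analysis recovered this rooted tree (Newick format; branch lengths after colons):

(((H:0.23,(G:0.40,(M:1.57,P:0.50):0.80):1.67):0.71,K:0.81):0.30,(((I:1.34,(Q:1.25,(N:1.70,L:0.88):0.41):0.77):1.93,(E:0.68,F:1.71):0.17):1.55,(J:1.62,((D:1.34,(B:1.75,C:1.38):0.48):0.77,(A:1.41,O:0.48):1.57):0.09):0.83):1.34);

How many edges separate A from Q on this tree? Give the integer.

The MRCA of A and Q is the node subtending (((I,(Q,(N,L))),(E,F)),(J,((D,(B,C)),(A,O)))).
From A up to that node: 4 branches. From Q up to the same node: 4 branches. Total: 4 + 4 = 8.

8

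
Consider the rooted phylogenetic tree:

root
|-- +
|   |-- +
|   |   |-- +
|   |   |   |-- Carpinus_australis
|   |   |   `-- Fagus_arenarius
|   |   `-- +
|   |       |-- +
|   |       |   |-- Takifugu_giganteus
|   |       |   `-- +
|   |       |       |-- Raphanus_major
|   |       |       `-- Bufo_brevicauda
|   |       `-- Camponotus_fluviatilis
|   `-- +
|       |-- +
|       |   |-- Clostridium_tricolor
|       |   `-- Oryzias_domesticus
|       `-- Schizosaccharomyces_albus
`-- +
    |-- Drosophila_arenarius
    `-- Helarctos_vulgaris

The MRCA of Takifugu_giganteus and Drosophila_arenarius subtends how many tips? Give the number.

11

The MRCA of Takifugu_giganteus and Drosophila_arenarius is the root, so the clade is the entire tree.
That clade contains 11 terminal taxa: Bufo_brevicauda, Camponotus_fluviatilis, Carpinus_australis, Clostridium_tricolor, Drosophila_arenarius, Fagus_arenarius, Helarctos_vulgaris, Oryzias_domesticus, Raphanus_major, Schizosaccharomyces_albus, Takifugu_giganteus.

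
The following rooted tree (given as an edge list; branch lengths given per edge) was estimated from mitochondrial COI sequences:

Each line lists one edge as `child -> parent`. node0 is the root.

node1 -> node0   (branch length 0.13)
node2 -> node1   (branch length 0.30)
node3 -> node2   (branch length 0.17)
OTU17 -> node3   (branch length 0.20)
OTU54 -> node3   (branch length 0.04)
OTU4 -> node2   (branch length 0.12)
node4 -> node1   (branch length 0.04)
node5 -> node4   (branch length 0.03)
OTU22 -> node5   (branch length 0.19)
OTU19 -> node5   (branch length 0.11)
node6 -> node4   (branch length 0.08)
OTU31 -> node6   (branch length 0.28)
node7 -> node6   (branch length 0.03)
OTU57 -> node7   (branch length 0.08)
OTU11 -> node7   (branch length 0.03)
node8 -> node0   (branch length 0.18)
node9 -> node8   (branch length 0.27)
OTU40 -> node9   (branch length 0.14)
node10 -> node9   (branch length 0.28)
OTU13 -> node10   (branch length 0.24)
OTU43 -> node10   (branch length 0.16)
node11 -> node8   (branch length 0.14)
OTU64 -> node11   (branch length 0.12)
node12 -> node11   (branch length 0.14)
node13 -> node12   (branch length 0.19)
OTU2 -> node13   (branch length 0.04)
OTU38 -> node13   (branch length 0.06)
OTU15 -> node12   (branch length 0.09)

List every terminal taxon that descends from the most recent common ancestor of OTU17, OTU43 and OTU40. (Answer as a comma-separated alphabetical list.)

OTU11, OTU13, OTU15, OTU17, OTU19, OTU2, OTU22, OTU31, OTU38, OTU4, OTU40, OTU43, OTU54, OTU57, OTU64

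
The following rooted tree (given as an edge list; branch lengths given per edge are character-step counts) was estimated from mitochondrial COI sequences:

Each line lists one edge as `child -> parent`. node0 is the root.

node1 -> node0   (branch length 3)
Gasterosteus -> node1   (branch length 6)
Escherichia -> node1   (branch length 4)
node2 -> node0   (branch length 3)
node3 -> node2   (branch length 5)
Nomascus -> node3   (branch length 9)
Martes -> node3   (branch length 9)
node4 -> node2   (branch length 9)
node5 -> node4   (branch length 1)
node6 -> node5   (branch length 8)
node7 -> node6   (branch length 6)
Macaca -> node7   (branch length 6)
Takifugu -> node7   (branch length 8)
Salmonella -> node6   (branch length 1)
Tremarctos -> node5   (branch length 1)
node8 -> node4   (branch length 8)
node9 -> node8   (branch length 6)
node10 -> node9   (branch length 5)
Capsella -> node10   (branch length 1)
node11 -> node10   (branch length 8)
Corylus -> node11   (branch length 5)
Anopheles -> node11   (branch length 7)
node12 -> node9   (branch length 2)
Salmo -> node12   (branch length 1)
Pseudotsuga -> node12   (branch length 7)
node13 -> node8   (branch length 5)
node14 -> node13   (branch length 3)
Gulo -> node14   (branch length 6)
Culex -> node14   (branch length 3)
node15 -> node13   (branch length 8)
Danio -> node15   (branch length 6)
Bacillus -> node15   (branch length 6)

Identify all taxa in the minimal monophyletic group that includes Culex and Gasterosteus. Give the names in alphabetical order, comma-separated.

Anopheles, Bacillus, Capsella, Corylus, Culex, Danio, Escherichia, Gasterosteus, Gulo, Macaca, Martes, Nomascus, Pseudotsuga, Salmo, Salmonella, Takifugu, Tremarctos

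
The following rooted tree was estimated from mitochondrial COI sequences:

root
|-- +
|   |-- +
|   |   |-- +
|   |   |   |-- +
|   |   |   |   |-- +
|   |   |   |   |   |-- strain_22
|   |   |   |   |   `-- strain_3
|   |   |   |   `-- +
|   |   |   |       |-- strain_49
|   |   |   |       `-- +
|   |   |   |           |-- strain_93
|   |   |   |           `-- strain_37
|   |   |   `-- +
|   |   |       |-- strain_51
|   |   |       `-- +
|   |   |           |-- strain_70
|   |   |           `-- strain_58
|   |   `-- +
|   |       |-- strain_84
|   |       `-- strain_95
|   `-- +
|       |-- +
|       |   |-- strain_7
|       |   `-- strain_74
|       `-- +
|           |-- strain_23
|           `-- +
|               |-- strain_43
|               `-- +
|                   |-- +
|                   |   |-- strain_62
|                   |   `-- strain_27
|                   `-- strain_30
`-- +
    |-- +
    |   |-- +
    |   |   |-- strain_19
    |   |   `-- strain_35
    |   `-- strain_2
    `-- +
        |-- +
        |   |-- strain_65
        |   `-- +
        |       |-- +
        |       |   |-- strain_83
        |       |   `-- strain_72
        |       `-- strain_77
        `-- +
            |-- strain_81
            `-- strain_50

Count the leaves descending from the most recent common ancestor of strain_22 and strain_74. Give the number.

17

The MRCA of strain_22 and strain_74 is the node subtending (((((strain_22,strain_3),(strain_49,(strain_93,strain_37))),(strain_51,(strain_70,strain_58))),(strain_84,strain_95)),((strain_7,strain_74),(strain_23,(strain_43,((strain_62,strain_27),strain_30))))).
That clade contains 17 terminal taxa: strain_22, strain_23, strain_27, strain_3, strain_30, strain_37, strain_43, strain_49, strain_51, strain_58, strain_62, strain_7, strain_70, strain_74, strain_84, strain_93, strain_95.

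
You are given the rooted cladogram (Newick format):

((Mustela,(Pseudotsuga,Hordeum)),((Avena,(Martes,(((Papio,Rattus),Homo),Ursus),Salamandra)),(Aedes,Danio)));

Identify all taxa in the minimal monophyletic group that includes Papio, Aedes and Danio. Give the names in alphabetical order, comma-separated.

Tracing Papio: it sits inside (Papio,Rattus).
Tracing Aedes: it sits inside (Aedes,Danio).
Tracing Danio: it sits inside (Aedes,Danio).
The smallest clade enclosing all 3 is ((Avena,(Martes,(((Papio,Rattus),Homo),Ursus),Salamandra)),(Aedes,Danio)); the answer is its 9 terminal taxa in alphabetical order.

Aedes, Avena, Danio, Homo, Martes, Papio, Rattus, Salamandra, Ursus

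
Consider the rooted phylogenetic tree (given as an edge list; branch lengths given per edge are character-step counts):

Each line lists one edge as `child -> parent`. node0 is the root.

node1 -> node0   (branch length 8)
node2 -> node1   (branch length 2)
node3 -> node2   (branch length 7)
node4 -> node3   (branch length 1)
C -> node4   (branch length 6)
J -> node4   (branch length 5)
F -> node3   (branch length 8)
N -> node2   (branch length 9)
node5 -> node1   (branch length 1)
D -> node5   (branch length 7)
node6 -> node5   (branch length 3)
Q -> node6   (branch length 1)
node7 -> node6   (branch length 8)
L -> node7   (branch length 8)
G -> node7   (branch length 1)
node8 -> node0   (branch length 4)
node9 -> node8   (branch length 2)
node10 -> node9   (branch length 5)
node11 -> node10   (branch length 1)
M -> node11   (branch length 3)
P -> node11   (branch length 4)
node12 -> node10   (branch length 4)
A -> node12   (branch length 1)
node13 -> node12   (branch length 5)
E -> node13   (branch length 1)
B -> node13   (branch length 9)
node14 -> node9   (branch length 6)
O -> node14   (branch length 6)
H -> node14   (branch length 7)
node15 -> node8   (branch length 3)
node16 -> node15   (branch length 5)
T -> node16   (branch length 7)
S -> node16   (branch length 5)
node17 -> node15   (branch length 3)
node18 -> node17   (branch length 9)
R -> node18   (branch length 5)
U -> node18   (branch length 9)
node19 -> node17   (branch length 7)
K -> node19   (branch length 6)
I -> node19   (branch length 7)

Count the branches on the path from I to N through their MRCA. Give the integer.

8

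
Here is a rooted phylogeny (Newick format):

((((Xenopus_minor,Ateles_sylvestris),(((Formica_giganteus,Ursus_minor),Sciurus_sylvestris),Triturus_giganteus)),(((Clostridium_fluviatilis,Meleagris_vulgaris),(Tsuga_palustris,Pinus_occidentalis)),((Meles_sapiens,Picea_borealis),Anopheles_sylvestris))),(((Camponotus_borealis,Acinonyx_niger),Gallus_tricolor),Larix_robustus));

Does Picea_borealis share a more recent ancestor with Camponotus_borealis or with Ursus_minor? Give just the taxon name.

Ursus_minor

The MRCA of Picea_borealis and Ursus_minor subtends (((Xenopus_minor,Ateles_sylvestris),(((Formica_giganteus,Ursus_minor),Sciurus_sylvestris),Triturus_giganteus)),(((Clostridium_fluviatilis,Meleagris_vulgaris),(Tsuga_palustris,Pinus_occidentalis)),((Meles_sapiens,Picea_borealis),Anopheles_sylvestris))) (13 taxa).
The MRCA of Picea_borealis and Camponotus_borealis is the root, subtending the entire tree (17 taxa).
The first is nested inside the second, so Picea_borealis shares a more recent common ancestor with Ursus_minor.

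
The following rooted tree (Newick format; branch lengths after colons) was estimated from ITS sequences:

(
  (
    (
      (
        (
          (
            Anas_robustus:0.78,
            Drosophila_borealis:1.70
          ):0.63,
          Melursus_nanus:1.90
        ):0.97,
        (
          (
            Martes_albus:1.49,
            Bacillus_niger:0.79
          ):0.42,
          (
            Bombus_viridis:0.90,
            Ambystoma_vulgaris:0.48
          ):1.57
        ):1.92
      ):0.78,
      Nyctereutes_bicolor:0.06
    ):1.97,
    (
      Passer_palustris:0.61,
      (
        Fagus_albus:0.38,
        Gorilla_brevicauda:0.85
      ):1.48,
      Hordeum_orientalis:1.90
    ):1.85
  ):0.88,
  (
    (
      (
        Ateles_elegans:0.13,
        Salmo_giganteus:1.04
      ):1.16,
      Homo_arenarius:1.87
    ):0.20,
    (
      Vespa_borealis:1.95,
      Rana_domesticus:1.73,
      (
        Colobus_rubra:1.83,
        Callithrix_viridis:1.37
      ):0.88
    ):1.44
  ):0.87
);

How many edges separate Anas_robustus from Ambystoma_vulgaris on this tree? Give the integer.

6

The MRCA of Anas_robustus and Ambystoma_vulgaris is the node subtending (((Anas_robustus,Drosophila_borealis),Melursus_nanus),((Martes_albus,Bacillus_niger),(Bombus_viridis,Ambystoma_vulgaris))).
From Anas_robustus up to that node: 3 branches. From Ambystoma_vulgaris up to the same node: 3 branches. Total: 3 + 3 = 6.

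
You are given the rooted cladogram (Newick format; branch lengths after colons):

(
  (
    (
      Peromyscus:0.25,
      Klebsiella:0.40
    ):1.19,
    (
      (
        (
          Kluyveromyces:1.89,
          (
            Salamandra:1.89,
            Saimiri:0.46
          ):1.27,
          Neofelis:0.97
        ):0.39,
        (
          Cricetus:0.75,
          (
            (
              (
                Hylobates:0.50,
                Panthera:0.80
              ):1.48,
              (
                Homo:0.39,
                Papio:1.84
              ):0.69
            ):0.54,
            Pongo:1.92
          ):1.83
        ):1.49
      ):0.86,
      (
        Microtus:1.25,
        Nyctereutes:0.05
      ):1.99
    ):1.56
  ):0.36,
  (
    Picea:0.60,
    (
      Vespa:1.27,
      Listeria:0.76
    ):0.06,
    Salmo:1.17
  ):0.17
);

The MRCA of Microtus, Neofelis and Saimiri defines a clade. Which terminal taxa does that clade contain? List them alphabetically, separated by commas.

Cricetus, Homo, Hylobates, Kluyveromyces, Microtus, Neofelis, Nyctereutes, Panthera, Papio, Pongo, Saimiri, Salamandra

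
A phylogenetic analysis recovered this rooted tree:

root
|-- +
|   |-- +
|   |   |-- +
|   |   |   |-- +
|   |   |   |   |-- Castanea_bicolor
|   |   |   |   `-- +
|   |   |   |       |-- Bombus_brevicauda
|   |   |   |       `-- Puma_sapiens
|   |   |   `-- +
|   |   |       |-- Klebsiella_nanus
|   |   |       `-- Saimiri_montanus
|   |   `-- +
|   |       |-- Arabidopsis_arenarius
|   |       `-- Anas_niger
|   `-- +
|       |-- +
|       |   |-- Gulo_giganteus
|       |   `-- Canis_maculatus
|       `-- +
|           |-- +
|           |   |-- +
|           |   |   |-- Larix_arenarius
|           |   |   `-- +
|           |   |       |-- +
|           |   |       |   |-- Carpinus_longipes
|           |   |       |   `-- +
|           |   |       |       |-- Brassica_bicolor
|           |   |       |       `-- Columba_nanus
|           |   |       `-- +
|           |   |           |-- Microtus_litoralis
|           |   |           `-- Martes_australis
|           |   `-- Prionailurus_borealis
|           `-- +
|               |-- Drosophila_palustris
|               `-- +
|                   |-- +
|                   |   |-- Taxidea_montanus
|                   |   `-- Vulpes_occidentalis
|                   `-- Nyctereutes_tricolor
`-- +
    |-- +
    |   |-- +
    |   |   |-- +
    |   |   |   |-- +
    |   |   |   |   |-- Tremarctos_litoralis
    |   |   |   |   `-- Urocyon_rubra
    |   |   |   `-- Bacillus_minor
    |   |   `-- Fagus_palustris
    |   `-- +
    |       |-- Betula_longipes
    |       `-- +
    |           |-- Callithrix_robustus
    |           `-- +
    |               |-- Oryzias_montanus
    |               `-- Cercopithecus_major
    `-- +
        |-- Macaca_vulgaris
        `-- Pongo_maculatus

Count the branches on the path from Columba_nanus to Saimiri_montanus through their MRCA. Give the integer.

12

The MRCA of Columba_nanus and Saimiri_montanus is the node subtending ((((Castanea_bicolor,(Bombus_brevicauda,Puma_sapiens)),(Klebsiella_nanus,Saimiri_montanus)),(Arabidopsis_arenarius,Anas_niger)),((Gulo_giganteus,Canis_maculatus),(((Larix_arenarius,((Carpinus_longipes,(Brassica_bicolor,Columba_nanus)),(Microtus_litoralis,Martes_australis))),Prionailurus_borealis),(Drosophila_palustris,((Taxidea_montanus,Vulpes_occidentalis),Nyctereutes_tricolor))))).
From Columba_nanus up to that node: 8 branches. From Saimiri_montanus up to the same node: 4 branches. Total: 8 + 4 = 12.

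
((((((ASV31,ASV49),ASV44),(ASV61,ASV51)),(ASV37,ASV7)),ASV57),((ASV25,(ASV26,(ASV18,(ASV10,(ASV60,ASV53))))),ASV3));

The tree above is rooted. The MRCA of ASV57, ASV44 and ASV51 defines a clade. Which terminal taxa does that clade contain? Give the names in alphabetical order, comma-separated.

Tracing ASV57: it sits inside (((((ASV31,ASV49),ASV44),(ASV61,ASV51)),(ASV37,ASV7)),ASV57).
Tracing ASV44: it sits inside ((ASV31,ASV49),ASV44).
Tracing ASV51: it sits inside (ASV61,ASV51).
The smallest clade enclosing all 3 is (((((ASV31,ASV49),ASV44),(ASV61,ASV51)),(ASV37,ASV7)),ASV57); the answer is its 8 terminal taxa in alphabetical order.

ASV31, ASV37, ASV44, ASV49, ASV51, ASV57, ASV61, ASV7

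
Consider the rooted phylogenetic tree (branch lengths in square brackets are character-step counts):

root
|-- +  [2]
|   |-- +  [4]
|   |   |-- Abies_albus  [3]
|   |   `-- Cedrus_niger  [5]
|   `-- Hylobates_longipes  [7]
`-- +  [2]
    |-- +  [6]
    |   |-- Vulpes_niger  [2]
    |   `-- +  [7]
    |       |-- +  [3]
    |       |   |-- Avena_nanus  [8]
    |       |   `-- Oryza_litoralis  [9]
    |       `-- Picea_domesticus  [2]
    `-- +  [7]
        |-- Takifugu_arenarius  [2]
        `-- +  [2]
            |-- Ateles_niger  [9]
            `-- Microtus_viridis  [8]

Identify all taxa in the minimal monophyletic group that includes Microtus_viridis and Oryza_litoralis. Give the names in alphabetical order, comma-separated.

Ateles_niger, Avena_nanus, Microtus_viridis, Oryza_litoralis, Picea_domesticus, Takifugu_arenarius, Vulpes_niger

Tracing Microtus_viridis: it sits inside (Ateles_niger,Microtus_viridis).
Tracing Oryza_litoralis: it sits inside (Avena_nanus,Oryza_litoralis).
The smallest clade enclosing both is ((Vulpes_niger,((Avena_nanus,Oryza_litoralis),Picea_domesticus)),(Takifugu_arenarius,(Ateles_niger,Microtus_viridis))); the answer is its 7 terminal taxa in alphabetical order.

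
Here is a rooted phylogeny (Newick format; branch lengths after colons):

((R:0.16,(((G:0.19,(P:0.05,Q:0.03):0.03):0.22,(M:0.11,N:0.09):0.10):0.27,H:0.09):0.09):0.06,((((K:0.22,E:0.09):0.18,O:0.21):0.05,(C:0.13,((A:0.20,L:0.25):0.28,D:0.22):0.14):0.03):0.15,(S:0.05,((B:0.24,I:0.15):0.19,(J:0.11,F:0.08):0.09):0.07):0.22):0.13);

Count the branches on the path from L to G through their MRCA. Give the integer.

11

The MRCA of L and G is the root of the tree.
From L up to that node: 6 branches. From G up to the same node: 5 branches. Total: 6 + 5 = 11.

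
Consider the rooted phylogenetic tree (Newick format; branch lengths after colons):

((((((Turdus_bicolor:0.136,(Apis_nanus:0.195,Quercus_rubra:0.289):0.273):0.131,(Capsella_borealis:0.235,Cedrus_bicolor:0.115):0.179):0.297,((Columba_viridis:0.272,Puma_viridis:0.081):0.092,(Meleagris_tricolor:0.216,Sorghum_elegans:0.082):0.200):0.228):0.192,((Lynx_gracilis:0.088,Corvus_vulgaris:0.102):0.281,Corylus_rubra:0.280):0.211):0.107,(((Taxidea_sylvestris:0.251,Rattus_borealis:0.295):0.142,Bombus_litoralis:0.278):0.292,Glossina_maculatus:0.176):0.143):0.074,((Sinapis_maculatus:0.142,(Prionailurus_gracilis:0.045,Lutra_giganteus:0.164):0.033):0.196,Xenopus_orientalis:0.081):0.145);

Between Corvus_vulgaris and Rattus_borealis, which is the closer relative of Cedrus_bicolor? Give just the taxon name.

Corvus_vulgaris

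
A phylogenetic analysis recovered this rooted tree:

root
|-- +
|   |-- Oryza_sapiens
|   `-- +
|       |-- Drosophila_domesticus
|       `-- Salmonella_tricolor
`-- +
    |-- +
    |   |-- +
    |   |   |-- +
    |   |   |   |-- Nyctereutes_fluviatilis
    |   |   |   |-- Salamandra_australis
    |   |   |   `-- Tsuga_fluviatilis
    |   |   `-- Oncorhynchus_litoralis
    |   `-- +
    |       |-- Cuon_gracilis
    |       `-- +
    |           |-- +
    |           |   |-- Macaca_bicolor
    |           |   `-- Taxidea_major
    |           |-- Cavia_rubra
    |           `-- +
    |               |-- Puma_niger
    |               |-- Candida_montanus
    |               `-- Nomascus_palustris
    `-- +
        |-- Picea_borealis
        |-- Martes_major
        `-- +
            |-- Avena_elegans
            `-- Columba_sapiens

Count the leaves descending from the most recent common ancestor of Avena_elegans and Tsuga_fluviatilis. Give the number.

The MRCA of Avena_elegans and Tsuga_fluviatilis is the node subtending ((((Nyctereutes_fluviatilis,Salamandra_australis,Tsuga_fluviatilis),Oncorhynchus_litoralis),(Cuon_gracilis,((Macaca_bicolor,Taxidea_major),Cavia_rubra,(Puma_niger,Candida_montanus,Nomascus_palustris)))),(Picea_borealis,Martes_major,(Avena_elegans,Columba_sapiens))).
That clade contains 15 terminal taxa: Avena_elegans, Candida_montanus, Cavia_rubra, Columba_sapiens, Cuon_gracilis, Macaca_bicolor, Martes_major, Nomascus_palustris, Nyctereutes_fluviatilis, Oncorhynchus_litoralis, Picea_borealis, Puma_niger, Salamandra_australis, Taxidea_major, Tsuga_fluviatilis.

15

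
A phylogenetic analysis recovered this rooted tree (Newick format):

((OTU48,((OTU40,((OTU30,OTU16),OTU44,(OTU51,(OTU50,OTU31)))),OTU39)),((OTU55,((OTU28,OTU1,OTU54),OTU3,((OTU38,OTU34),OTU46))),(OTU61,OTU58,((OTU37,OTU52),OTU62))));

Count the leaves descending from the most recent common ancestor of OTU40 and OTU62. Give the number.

22

The MRCA of OTU40 and OTU62 is the root, so the clade is the entire tree.
That clade contains 22 terminal taxa: OTU1, OTU16, OTU28, OTU3, OTU30, OTU31, OTU34, OTU37, OTU38, OTU39, OTU40, OTU44, OTU46, OTU48, OTU50, OTU51, OTU52, OTU54, OTU55, OTU58, OTU61, OTU62.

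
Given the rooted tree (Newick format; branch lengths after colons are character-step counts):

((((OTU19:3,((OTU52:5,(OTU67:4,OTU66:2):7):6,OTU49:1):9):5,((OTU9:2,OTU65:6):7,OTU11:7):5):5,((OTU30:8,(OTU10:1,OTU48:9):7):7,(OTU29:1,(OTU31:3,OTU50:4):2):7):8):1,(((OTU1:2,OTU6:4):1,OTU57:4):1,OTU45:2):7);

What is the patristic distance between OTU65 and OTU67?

49

The path runs OTU65 → … → MRCA → … → OTU67; the MRCA is the node subtending ((OTU19,((OTU52,(OTU67,OTU66)),OTU49)),((OTU9,OTU65),OTU11)).
Branch lengths along that path: 6 + 7 + 5 + 5 + 9 + 6 + 7 + 4 = 49.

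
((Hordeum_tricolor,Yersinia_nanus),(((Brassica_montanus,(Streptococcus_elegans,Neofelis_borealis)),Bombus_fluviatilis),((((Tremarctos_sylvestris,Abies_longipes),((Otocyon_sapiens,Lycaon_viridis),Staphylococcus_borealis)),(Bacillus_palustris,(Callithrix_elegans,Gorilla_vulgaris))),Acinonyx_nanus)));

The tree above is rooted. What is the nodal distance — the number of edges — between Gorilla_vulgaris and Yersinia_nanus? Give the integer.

8

The MRCA of Gorilla_vulgaris and Yersinia_nanus is the root of the tree.
From Gorilla_vulgaris up to that node: 6 branches. From Yersinia_nanus up to the same node: 2 branches. Total: 6 + 2 = 8.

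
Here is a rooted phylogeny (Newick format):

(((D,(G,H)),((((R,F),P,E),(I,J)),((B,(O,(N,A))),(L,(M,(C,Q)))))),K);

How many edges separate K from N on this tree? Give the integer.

The MRCA of K and N is the root of the tree.
From K up to that node: 1 branch. From N up to the same node: 7 branches. Total: 1 + 7 = 8.

8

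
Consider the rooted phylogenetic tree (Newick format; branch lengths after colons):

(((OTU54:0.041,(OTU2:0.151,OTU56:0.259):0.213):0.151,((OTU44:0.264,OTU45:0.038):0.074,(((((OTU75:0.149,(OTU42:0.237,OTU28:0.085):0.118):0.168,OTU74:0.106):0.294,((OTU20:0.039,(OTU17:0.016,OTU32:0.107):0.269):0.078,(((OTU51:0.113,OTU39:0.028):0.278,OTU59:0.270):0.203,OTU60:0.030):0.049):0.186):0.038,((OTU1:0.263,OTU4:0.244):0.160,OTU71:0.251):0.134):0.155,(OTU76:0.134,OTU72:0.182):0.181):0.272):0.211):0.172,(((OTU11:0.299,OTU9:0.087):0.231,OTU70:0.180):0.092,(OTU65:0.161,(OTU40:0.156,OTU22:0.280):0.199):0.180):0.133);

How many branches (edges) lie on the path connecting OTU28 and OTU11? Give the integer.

The MRCA of OTU28 and OTU11 is the root of the tree.
From OTU28 up to that node: 9 branches. From OTU11 up to the same node: 4 branches. Total: 9 + 4 = 13.

13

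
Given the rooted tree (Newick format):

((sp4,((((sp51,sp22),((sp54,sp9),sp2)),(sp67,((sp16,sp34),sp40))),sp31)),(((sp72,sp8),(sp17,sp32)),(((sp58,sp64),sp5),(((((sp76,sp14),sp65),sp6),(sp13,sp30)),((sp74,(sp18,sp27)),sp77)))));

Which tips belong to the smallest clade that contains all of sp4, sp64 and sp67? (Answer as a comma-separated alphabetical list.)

Tracing sp4: it sits inside (sp4,((((sp51,sp22),((sp54,sp9),sp2)),(sp67,((sp16,sp34),sp40))),sp31)).
Tracing sp64: it sits inside (sp58,sp64).
Tracing sp67: it sits inside (sp67,((sp16,sp34),sp40)).
The smallest clade enclosing all 3 is the whole tree (their MRCA is the root), so the answer is all 28 tips in alphabetical order.

sp13, sp14, sp16, sp17, sp18, sp2, sp22, sp27, sp30, sp31, sp32, sp34, sp4, sp40, sp5, sp51, sp54, sp58, sp6, sp64, sp65, sp67, sp72, sp74, sp76, sp77, sp8, sp9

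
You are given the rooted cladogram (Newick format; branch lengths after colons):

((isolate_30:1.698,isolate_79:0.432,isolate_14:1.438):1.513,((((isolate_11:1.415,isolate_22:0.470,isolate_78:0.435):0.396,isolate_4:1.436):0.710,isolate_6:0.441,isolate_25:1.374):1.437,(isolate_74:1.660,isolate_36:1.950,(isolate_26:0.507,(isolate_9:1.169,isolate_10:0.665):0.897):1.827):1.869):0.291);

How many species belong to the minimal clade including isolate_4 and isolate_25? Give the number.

The MRCA of isolate_4 and isolate_25 is the node subtending (((isolate_11,isolate_22,isolate_78),isolate_4),isolate_6,isolate_25).
That clade contains 6 terminal taxa: isolate_11, isolate_22, isolate_25, isolate_4, isolate_6, isolate_78.

6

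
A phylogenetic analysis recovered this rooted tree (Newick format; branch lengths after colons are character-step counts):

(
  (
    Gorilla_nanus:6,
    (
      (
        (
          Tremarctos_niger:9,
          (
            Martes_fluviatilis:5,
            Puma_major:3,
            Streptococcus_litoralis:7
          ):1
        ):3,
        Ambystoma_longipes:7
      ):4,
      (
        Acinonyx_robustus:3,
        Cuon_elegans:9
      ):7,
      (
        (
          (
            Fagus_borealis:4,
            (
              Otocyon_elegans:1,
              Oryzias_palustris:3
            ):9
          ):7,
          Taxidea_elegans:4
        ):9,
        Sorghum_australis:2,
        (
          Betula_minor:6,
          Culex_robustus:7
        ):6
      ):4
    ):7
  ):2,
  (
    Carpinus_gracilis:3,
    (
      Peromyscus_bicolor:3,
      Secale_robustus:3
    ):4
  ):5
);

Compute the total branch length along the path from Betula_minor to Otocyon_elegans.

38

The path runs Betula_minor → … → MRCA → … → Otocyon_elegans; the MRCA is the node subtending (((Fagus_borealis,(Otocyon_elegans,Oryzias_palustris)),Taxidea_elegans),Sorghum_australis,(Betula_minor,Culex_robustus)).
Branch lengths along that path: 6 + 6 + 9 + 7 + 9 + 1 = 38.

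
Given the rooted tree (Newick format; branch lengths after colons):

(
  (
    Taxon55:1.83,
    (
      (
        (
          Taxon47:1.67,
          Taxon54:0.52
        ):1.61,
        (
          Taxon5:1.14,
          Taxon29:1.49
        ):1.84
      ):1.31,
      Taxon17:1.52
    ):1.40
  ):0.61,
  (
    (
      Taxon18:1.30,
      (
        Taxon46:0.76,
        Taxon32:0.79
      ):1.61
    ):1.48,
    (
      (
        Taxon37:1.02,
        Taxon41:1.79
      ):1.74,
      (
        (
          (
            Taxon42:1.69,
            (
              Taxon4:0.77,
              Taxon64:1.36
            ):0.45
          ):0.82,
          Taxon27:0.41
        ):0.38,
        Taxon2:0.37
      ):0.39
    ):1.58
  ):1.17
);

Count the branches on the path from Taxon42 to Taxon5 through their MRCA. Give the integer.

11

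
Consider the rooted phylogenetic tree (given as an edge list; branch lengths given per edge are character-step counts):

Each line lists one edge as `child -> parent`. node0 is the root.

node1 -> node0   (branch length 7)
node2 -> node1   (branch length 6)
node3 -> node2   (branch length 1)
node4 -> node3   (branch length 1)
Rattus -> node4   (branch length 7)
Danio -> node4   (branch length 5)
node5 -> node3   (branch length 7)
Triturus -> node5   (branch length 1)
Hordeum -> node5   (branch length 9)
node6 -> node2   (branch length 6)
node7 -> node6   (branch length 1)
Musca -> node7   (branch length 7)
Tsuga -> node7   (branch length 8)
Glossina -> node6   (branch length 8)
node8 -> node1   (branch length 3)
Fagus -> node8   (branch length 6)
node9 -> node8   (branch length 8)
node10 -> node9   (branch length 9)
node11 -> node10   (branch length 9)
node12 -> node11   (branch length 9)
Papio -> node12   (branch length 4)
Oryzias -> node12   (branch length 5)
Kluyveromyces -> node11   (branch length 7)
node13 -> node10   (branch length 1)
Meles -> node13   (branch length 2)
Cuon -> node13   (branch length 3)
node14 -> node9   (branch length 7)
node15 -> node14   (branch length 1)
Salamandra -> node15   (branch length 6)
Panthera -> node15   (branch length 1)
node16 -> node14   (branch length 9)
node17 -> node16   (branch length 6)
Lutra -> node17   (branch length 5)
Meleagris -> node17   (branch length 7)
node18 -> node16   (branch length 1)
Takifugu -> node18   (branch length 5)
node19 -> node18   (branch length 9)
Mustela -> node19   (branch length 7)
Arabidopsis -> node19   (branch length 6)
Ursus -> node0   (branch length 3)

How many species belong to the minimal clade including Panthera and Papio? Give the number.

12

The MRCA of Panthera and Papio is the node subtending ((((Papio,Oryzias),Kluyveromyces),(Meles,Cuon)),((Salamandra,Panthera),((Lutra,Meleagris),(Takifugu,(Mustela,Arabidopsis))))).
That clade contains 12 terminal taxa: Arabidopsis, Cuon, Kluyveromyces, Lutra, Meleagris, Meles, Mustela, Oryzias, Panthera, Papio, Salamandra, Takifugu.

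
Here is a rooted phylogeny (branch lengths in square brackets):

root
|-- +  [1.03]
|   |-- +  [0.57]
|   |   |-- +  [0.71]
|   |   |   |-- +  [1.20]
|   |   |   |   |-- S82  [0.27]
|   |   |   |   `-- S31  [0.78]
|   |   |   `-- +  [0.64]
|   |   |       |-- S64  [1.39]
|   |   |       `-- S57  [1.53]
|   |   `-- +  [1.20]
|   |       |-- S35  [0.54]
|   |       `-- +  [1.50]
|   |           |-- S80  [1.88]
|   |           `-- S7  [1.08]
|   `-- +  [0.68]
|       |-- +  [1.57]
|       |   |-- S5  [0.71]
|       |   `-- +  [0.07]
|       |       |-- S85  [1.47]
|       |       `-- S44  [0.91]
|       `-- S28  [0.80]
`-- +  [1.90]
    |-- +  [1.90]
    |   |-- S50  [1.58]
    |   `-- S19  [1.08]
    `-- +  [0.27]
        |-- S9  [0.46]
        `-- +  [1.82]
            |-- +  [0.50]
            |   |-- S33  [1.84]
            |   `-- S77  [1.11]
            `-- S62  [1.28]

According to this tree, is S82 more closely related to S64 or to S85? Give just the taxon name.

The MRCA of S82 and S64 subtends ((S82,S31),(S64,S57)) (4 taxa).
The MRCA of S82 and S85 subtends ((((S82,S31),(S64,S57)),(S35,(S80,S7))),((S5,(S85,S44)),S28)) (11 taxa).
The first is nested inside the second, so S82 shares a more recent common ancestor with S64.

S64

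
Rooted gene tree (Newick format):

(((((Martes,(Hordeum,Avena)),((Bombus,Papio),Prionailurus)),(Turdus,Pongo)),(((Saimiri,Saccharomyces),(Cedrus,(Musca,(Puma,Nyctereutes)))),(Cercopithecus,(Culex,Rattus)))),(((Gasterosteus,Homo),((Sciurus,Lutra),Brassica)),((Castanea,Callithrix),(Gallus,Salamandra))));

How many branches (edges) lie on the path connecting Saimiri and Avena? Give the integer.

9

The MRCA of Saimiri and Avena is the node subtending ((((Martes,(Hordeum,Avena)),((Bombus,Papio),Prionailurus)),(Turdus,Pongo)),(((Saimiri,Saccharomyces),(Cedrus,(Musca,(Puma,Nyctereutes)))),(Cercopithecus,(Culex,Rattus)))).
From Saimiri up to that node: 4 branches. From Avena up to the same node: 5 branches. Total: 4 + 5 = 9.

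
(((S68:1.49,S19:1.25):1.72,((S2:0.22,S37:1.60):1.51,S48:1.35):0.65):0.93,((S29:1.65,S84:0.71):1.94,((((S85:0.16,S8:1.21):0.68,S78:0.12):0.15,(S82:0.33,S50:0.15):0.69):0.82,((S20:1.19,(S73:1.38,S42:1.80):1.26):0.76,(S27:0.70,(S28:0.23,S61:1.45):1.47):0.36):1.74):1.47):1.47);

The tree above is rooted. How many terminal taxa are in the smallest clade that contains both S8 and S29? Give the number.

13

The MRCA of S8 and S29 is the node subtending ((S29,S84),((((S85,S8),S78),(S82,S50)),((S20,(S73,S42)),(S27,(S28,S61))))).
That clade contains 13 terminal taxa: S20, S27, S28, S29, S42, S50, S61, S73, S78, S8, S82, S84, S85.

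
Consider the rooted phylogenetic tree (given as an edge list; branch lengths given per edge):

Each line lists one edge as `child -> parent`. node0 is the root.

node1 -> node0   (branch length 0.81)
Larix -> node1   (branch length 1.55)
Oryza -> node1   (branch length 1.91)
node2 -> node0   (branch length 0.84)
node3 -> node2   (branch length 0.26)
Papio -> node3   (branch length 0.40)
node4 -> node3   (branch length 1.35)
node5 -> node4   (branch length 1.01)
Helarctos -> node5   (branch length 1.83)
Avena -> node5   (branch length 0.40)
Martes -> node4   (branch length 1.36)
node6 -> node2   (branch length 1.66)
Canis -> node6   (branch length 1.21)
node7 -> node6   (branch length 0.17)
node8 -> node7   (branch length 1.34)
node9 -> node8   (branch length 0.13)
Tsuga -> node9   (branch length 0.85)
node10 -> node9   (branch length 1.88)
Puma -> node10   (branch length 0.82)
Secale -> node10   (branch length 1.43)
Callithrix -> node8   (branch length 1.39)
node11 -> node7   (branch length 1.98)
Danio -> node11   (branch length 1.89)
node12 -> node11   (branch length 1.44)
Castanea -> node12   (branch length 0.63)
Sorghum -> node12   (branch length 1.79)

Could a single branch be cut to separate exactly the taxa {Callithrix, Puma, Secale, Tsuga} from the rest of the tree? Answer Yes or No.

The most recent common ancestor of these taxa subtends ((Tsuga,(Puma,Secale)),Callithrix).
That clade has exactly 4 tips — every listed taxon and nothing else — so the group is monophyletic.

Yes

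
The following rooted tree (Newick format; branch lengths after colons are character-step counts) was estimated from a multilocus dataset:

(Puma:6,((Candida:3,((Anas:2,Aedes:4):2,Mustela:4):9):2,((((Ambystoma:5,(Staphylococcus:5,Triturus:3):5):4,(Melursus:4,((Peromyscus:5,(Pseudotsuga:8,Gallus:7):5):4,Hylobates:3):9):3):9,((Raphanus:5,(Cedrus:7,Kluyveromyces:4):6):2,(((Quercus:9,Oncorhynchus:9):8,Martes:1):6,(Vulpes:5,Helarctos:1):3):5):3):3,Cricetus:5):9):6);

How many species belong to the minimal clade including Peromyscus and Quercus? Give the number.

The MRCA of Peromyscus and Quercus is the node subtending (((Ambystoma,(Staphylococcus,Triturus)),(Melursus,((Peromyscus,(Pseudotsuga,Gallus)),Hylobates))),((Raphanus,(Cedrus,Kluyveromyces)),(((Quercus,Oncorhynchus),Martes),(Vulpes,Helarctos)))).
That clade contains 16 terminal taxa: Ambystoma, Cedrus, Gallus, Helarctos, Hylobates, Kluyveromyces, Martes, Melursus, Oncorhynchus, Peromyscus, Pseudotsuga, Quercus, Raphanus, Staphylococcus, Triturus, Vulpes.

16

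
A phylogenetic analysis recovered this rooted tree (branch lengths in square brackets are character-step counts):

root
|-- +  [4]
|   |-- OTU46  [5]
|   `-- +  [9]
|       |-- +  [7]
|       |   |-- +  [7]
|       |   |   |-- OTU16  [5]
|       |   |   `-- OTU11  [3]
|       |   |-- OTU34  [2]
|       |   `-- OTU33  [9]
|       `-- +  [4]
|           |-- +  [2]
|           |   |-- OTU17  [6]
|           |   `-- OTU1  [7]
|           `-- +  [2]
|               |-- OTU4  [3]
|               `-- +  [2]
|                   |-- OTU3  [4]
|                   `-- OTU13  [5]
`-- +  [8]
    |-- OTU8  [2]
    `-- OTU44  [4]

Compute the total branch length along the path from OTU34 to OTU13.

22

The path runs OTU34 → … → MRCA → … → OTU13; the MRCA is the node subtending (((OTU16,OTU11),OTU34,OTU33),((OTU17,OTU1),(OTU4,(OTU3,OTU13)))).
Branch lengths along that path: 2 + 7 + 4 + 2 + 2 + 5 = 22.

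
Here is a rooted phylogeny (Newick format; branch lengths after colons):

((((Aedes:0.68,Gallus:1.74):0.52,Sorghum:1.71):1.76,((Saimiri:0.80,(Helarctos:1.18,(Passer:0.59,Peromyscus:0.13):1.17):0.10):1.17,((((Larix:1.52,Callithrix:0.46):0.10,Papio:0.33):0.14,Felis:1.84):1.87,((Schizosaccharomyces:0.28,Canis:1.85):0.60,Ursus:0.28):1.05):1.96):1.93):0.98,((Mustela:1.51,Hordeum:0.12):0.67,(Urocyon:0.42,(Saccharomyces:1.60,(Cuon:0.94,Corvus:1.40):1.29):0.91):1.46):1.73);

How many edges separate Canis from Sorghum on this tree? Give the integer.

7

The MRCA of Canis and Sorghum is the node subtending (((Aedes,Gallus),Sorghum),((Saimiri,(Helarctos,(Passer,Peromyscus))),((((Larix,Callithrix),Papio),Felis),((Schizosaccharomyces,Canis),Ursus)))).
From Canis up to that node: 5 branches. From Sorghum up to the same node: 2 branches. Total: 5 + 2 = 7.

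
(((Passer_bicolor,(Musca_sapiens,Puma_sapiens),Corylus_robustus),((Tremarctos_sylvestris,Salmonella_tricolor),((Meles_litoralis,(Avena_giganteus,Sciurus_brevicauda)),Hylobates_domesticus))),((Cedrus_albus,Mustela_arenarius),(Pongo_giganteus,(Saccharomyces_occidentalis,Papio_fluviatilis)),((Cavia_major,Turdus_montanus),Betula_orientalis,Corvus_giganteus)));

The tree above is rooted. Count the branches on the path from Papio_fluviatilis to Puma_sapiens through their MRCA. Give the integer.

8

The MRCA of Papio_fluviatilis and Puma_sapiens is the root of the tree.
From Papio_fluviatilis up to that node: 4 branches. From Puma_sapiens up to the same node: 4 branches. Total: 4 + 4 = 8.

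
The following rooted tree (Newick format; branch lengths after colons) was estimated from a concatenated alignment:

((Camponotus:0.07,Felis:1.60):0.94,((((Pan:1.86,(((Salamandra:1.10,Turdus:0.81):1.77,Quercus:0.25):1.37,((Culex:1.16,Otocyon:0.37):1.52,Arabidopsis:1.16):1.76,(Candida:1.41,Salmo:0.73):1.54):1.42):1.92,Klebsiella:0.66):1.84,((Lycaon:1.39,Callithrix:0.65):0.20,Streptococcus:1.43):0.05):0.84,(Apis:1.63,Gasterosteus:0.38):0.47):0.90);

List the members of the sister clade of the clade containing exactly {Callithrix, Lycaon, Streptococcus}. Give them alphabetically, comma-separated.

The clade containing exactly {Callithrix, Lycaon, Streptococcus} attaches to the tree at the node subtending (((Pan,(((Salamandra,Turdus),Quercus),((Culex,Otocyon),Arabidopsis),(Candida,Salmo))),Klebsiella),((Lycaon,Callithrix),Streptococcus)).
The other lineage descending from that same node — the sister group — is ((Pan,(((Salamandra,Turdus),Quercus),((Culex,Otocyon),Arabidopsis),(Candida,Salmo))),Klebsiella); its 10 tips in alphabetical order are the answer.

Arabidopsis, Candida, Culex, Klebsiella, Otocyon, Pan, Quercus, Salamandra, Salmo, Turdus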